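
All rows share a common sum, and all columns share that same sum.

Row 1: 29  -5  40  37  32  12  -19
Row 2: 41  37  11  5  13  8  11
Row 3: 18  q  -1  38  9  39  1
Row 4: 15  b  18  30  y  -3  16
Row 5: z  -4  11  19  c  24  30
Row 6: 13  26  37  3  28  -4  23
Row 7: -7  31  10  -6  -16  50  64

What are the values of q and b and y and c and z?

Rows 1 and 2 both sum to 126, so that's the common total.
The known cells in column 1 total 109, leaving 126 − 109 = 17 for the blank.
The known cells in row 5 total 97, leaving 126 − 97 = 29 for the blank.
The known cells in row 3 total 104, leaving 126 − 104 = 22 for the blank.
The known cells in column 5 total 95, leaving 126 − 95 = 31 for the blank.
The known cells in row 4 total 107, leaving 126 − 107 = 19 for the blank.

q = 22, b = 19, y = 31, c = 29, z = 17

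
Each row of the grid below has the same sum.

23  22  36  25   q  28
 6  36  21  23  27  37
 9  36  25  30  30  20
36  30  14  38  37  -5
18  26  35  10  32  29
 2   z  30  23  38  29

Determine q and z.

q = 16, z = 28

The complete rows each total 150.
Row 1 is missing 150 − 134 = 16 (since 23 + 22 + 36 + 25 + 28 = 134).
Row 6 is missing 150 − 122 = 28 (since 2 + 30 + 23 + 38 + 29 = 122).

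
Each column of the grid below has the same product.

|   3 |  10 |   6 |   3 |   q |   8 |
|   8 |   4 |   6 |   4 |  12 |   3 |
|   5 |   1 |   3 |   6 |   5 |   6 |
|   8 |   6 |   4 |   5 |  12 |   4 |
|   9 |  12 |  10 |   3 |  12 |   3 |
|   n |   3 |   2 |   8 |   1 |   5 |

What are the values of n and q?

n = 1, q = 1

Columns 2 and 6 each multiply to 8640, so every column has product 8640.
Column 1: 3×8×5×8×9 = 8640, so the missing entry is 8640 ÷ 8640 = 1.
Column 5: 12×5×12×12×1 = 8640, so the missing entry is 8640 ÷ 8640 = 1.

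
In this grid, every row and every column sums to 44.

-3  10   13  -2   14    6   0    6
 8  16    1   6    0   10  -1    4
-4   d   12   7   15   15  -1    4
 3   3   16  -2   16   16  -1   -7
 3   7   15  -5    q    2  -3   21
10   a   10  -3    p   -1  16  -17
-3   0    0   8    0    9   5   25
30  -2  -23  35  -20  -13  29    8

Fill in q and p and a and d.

q = 4, p = 15, a = 14, d = -4

Row 5: 3 + 7 + 15 − 5 + 2 − 3 + 21 = 40, so its missing entry is 44 − 40 = 4.
Column 5: 14 + 0 + 15 + 16 + 4 + 0 − 20 = 29, so its missing entry is 44 − 29 = 15.
Row 3: -4 + 12 + 7 + 15 + 15 − 1 + 4 = 48, so its missing entry is 44 − 48 = -4.
Row 6: 10 + 10 − 3 + 15 − 1 + 16 − 17 = 30, so its missing entry is 44 − 30 = 14.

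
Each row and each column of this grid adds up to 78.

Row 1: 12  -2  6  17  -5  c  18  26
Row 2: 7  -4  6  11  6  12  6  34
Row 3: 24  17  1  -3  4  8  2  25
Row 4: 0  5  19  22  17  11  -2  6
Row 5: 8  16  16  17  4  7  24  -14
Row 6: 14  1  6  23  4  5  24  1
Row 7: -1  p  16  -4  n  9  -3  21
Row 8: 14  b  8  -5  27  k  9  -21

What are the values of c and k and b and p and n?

Column 5: -5 + 6 + 4 + 17 + 4 + 4 + 27 = 57, so its missing entry is 78 − 57 = 21.
Row 7: -1 + 16 − 4 + 21 + 9 − 3 + 21 = 59, so its missing entry is 78 − 59 = 19.
Column 2: -2 − 4 + 17 + 5 + 16 + 1 + 19 = 52, so its missing entry is 78 − 52 = 26.
Row 1: 12 − 2 + 6 + 17 − 5 + 18 + 26 = 72, so its missing entry is 78 − 72 = 6.
Row 8: 14 + 26 + 8 − 5 + 27 + 9 − 21 = 58, so its missing entry is 78 − 58 = 20.

c = 6, k = 20, b = 26, p = 19, n = 21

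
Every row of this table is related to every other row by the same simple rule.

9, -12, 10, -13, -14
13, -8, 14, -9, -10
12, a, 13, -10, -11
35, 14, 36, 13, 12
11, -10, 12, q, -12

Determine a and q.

The difference between any two rows is the same in every column — this is an addition table with the headers hidden.
Row 3 minus row 1 is -11 − (-14) = 3, so its entry in column 2 is -12 + 3 = -9.
Row 5 minus row 1 is -12 − (-14) = 2, so its entry in column 4 is -13 + 2 = -11.

a = -9, q = -11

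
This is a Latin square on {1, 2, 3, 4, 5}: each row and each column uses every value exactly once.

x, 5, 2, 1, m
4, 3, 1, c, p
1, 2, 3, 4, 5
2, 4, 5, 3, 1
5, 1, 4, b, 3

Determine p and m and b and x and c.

p = 2, m = 4, b = 2, x = 3, c = 5

At (row 5, col 4): row 5 already has {1, 3, 4, 5}, so the value is 2.
For row 1, column 1: column 1 already has {1, 2, 4, 5}; that leaves 3.
Cell (1,5): row 1 already has {1, 2, 3, 5} → 4.
For row 2, column 5: column 5 already has {1, 3, 4, 5}; that leaves 2.
Cell (2,4): row 2 already has {1, 2, 3, 4} → 5.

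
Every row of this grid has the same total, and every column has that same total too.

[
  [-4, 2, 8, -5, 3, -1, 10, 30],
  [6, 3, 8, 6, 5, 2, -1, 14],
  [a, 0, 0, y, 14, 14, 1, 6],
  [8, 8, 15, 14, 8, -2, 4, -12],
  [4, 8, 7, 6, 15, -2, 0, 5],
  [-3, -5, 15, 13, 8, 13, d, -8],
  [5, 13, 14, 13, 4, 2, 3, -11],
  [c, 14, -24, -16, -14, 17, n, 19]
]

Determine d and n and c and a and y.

d = 10, n = 16, c = 31, a = -4, y = 12

Rows 1 and 2 both sum to 43, so that's the common total.
The known cells in column 4 total 31, leaving 43 − 31 = 12 for the blank.
The known cells in row 3 total 47, leaving 43 − 47 = -4 for the blank.
The known cells in column 1 total 12, leaving 43 − 12 = 31 for the blank.
The known cells in row 8 total 27, leaving 43 − 27 = 16 for the blank.
The known cells in row 6 total 33, leaving 43 − 33 = 10 for the blank.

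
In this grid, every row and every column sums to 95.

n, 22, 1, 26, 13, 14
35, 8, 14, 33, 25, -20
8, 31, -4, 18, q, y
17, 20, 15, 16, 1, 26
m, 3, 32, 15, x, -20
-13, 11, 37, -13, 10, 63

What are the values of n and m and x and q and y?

Row 1 has 22 + 1 + 26 + 13 + 14 = 76; the blank must be 95 − 76 = 19.
Column 1 has 19 + 35 + 8 + 17 − 13 = 66; the blank must be 95 − 66 = 29.
Row 5 has 29 + 3 + 32 + 15 − 20 = 59; the blank must be 95 − 59 = 36.
Column 5 has 13 + 25 + 1 + 36 + 10 = 85; the blank must be 95 − 85 = 10.
Row 3 has 8 + 31 − 4 + 18 + 10 = 63; the blank must be 95 − 63 = 32.

n = 19, m = 29, x = 36, q = 10, y = 32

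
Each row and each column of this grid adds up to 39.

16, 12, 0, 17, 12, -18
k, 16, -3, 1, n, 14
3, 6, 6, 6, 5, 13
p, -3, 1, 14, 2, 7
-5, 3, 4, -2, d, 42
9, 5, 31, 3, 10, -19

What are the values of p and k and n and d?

p = 18, k = -2, n = 13, d = -3

The known cells in row 5 total 42, leaving 39 − 42 = -3 for the blank.
The known cells in column 5 total 26, leaving 39 − 26 = 13 for the blank.
The known cells in row 2 total 41, leaving 39 − 41 = -2 for the blank.
The known cells in row 4 total 21, leaving 39 − 21 = 18 for the blank.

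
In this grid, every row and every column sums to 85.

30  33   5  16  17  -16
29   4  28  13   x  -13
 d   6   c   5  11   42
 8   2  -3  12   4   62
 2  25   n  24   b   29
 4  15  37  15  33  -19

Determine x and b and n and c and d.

x = 24, b = -4, n = 9, c = 9, d = 12

Column 1 has 30 + 29 + 8 + 2 + 4 = 73; the blank must be 85 − 73 = 12.
Row 2 has 29 + 4 + 28 + 13 − 13 = 61; the blank must be 85 − 61 = 24.
Column 5 has 17 + 24 + 11 + 4 + 33 = 89; the blank must be 85 − 89 = -4.
Row 5 has 2 + 25 + 24 − 4 + 29 = 76; the blank must be 85 − 76 = 9.
Row 3 has 12 + 6 + 5 + 11 + 42 = 76; the blank must be 85 − 76 = 9.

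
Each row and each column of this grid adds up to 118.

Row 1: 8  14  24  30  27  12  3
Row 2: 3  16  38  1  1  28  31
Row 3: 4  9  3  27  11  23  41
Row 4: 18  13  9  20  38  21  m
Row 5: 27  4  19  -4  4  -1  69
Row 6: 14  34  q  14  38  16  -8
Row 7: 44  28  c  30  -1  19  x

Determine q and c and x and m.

q = 10, c = 15, x = -17, m = -1

The known cells in row 4 total 119, leaving 118 − 119 = -1 for the blank.
The known cells in column 7 total 135, leaving 118 − 135 = -17 for the blank.
The known cells in row 7 total 103, leaving 118 − 103 = 15 for the blank.
The known cells in row 6 total 108, leaving 118 − 108 = 10 for the blank.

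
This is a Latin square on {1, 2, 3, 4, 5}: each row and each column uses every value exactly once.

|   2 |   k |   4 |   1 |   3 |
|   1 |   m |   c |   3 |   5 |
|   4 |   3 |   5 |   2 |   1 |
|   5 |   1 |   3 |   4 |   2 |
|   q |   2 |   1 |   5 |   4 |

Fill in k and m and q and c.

k = 5, m = 4, q = 3, c = 2

At (row 1, col 2): row 1 already has {1, 2, 3, 4}, so the value is 5.
At (row 2, col 3): column 3 already has {1, 3, 4, 5}, so the value is 2.
At (row 2, col 2): row 2 already has {1, 2, 3, 5}, so the value is 4.
At (row 5, col 1): row 5 already has {1, 2, 4, 5}, so the value is 3.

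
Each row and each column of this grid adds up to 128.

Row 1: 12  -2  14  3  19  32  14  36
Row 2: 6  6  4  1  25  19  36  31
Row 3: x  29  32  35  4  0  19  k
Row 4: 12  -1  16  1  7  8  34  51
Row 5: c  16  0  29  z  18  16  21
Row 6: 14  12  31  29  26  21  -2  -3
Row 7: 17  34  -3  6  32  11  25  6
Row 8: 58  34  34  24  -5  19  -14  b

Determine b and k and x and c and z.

b = -22, k = 8, x = 1, c = 8, z = 20

The known cells in column 5 total 108, leaving 128 − 108 = 20 for the blank.
The known cells in row 5 total 120, leaving 128 − 120 = 8 for the blank.
The known cells in row 8 total 150, leaving 128 − 150 = -22 for the blank.
The known cells in column 8 total 120, leaving 128 − 120 = 8 for the blank.
The known cells in row 3 total 127, leaving 128 − 127 = 1 for the blank.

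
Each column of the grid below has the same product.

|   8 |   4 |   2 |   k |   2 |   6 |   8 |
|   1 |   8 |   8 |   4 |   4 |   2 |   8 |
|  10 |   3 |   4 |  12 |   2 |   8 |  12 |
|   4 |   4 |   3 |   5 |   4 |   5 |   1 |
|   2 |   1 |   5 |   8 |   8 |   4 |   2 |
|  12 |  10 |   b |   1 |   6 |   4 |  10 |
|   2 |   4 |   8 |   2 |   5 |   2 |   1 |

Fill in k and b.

k = 4, b = 2

Columns 1 and 5 each multiply to 15360, so every column has product 15360.
Column 4: 4×12×5×8×1×2 = 3840, so the missing entry is 15360 ÷ 3840 = 4.
Column 3: 2×8×4×3×5×8 = 7680, so the missing entry is 15360 ÷ 7680 = 2.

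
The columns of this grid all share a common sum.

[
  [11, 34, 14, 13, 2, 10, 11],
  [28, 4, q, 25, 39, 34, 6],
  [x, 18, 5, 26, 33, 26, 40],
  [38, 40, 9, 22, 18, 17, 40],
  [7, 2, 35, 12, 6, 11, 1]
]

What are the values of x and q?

x = 14, q = 35

The complete columns each total 98.
Column 1 is missing 98 − 84 = 14 (since 11 + 28 + 38 + 7 = 84).
Column 3 is missing 98 − 63 = 35 (since 14 + 5 + 9 + 35 = 63).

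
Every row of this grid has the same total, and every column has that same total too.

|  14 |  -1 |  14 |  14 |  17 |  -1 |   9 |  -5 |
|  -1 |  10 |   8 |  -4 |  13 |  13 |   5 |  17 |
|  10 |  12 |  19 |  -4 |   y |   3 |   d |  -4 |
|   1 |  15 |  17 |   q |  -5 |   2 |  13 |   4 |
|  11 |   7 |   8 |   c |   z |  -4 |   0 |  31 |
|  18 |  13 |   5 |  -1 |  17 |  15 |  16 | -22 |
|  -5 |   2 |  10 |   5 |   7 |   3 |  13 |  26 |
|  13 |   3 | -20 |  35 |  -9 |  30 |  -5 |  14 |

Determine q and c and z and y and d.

q = 14, c = 2, z = 6, y = 15, d = 10

Rows 1 and 2 both sum to 61, so that's the common total.
Row 4 has 1 + 15 + 17 − 5 + 2 + 13 + 4 = 47; the blank must be 61 − 47 = 14.
Column 4 has 14 − 4 − 4 + 14 − 1 + 5 + 35 = 59; the blank must be 61 − 59 = 2.
Row 5 has 11 + 7 + 8 + 2 − 4 + 0 + 31 = 55; the blank must be 61 − 55 = 6.
Column 5 has 17 + 13 − 5 + 6 + 17 + 7 − 9 = 46; the blank must be 61 − 46 = 15.
Row 3 has 10 + 12 + 19 − 4 + 15 + 3 − 4 = 51; the blank must be 61 − 51 = 10.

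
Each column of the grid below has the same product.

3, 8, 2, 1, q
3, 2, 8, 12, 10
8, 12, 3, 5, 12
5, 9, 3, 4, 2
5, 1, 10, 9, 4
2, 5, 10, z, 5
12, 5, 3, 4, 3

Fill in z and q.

Columns 2 and 3 each multiply to 43200, so every column has product 43200.
Column 4: 1×12×5×4×9×4 = 8640, so the missing entry is 43200 ÷ 8640 = 5.
Column 5: 10×12×2×4×5×3 = 14400, so the missing entry is 43200 ÷ 14400 = 3.

z = 5, q = 3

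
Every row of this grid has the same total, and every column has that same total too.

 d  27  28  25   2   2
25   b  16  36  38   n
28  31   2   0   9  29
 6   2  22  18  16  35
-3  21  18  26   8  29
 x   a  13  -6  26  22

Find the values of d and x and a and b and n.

Rows 3 and 4 both sum to 99, so that's the common total.
Column 6 has 2 + 29 + 35 + 29 + 22 = 117; the blank must be 99 − 117 = -18.
Row 1 has 27 + 28 + 25 + 2 + 2 = 84; the blank must be 99 − 84 = 15.
Row 2 has 25 + 16 + 36 + 38 − 18 = 97; the blank must be 99 − 97 = 2.
Column 2 has 27 + 2 + 31 + 2 + 21 = 83; the blank must be 99 − 83 = 16.
Row 6 has 16 + 13 − 6 + 26 + 22 = 71; the blank must be 99 − 71 = 28.

d = 15, x = 28, a = 16, b = 2, n = -18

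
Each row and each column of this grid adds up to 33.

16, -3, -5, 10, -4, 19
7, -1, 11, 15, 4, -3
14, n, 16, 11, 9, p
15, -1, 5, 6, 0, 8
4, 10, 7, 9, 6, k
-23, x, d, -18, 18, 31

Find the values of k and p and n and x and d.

The known cells in row 5 total 36, leaving 33 − 36 = -3 for the blank.
The known cells in column 6 total 52, leaving 33 − 52 = -19 for the blank.
The known cells in row 3 total 31, leaving 33 − 31 = 2 for the blank.
The known cells in column 2 total 7, leaving 33 − 7 = 26 for the blank.
The known cells in row 6 total 34, leaving 33 − 34 = -1 for the blank.

k = -3, p = -19, n = 2, x = 26, d = -1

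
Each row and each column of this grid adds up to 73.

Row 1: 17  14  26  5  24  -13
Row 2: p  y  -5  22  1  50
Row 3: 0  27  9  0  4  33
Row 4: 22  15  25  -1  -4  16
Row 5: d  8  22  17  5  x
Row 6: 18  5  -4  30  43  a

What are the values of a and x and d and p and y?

Row 6 has 18 + 5 − 4 + 30 + 43 = 92; the blank must be 73 − 92 = -19.
Column 2 has 14 + 27 + 15 + 8 + 5 = 69; the blank must be 73 − 69 = 4.
Column 6 has -13 + 50 + 33 + 16 − 19 = 67; the blank must be 73 − 67 = 6.
Row 5 has 8 + 22 + 17 + 5 + 6 = 58; the blank must be 73 − 58 = 15.
Row 2 has 4 − 5 + 22 + 1 + 50 = 72; the blank must be 73 − 72 = 1.

a = -19, x = 6, d = 15, p = 1, y = 4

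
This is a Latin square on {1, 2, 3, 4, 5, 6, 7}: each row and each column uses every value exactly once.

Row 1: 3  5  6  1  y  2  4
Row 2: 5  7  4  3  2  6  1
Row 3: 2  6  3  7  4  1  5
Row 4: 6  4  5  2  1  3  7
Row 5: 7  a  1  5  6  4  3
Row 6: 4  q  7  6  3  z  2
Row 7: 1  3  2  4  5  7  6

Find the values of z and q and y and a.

For row 6, column 6: column 6 already has {1, 2, 3, 4, 6, 7}; that leaves 5.
At (row 5, col 2): row 5 already has {1, 3, 4, 5, 6, 7}, so the value is 2.
Cell (6,2): row 6 already has {2, 3, 4, 5, 6, 7} → 1.
Cell (1,5): row 1 already has {1, 2, 3, 4, 5, 6} → 7.

z = 5, q = 1, y = 7, a = 2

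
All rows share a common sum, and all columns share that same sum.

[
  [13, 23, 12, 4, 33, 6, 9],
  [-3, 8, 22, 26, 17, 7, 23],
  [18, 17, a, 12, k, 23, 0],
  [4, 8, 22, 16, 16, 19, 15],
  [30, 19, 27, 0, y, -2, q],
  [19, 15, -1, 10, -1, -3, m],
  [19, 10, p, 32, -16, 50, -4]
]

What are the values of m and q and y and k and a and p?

Rows 1 and 2 both sum to 100, so that's the common total.
Row 7: 19 + 10 + 32 − 16 + 50 − 4 = 91, so its missing entry is 100 − 91 = 9.
Row 6: 19 + 15 − 1 + 10 − 1 − 3 = 39, so its missing entry is 100 − 39 = 61.
Column 7: 9 + 23 + 0 + 15 + 61 − 4 = 104, so its missing entry is 100 − 104 = -4.
Row 5: 30 + 19 + 27 + 0 − 2 − 4 = 70, so its missing entry is 100 − 70 = 30.
Column 5: 33 + 17 + 16 + 30 − 1 − 16 = 79, so its missing entry is 100 − 79 = 21.
Row 3: 18 + 17 + 12 + 21 + 23 + 0 = 91, so its missing entry is 100 − 91 = 9.

m = 61, q = -4, y = 30, k = 21, a = 9, p = 9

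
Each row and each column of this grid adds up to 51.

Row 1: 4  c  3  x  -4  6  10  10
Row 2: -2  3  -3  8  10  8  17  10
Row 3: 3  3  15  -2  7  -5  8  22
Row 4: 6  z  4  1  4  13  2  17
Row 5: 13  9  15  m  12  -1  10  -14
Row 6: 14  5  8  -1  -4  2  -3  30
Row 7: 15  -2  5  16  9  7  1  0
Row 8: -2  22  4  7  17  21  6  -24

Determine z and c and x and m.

The known cells in row 4 total 47, leaving 51 − 47 = 4 for the blank.
The known cells in row 5 total 44, leaving 51 − 44 = 7 for the blank.
The known cells in column 4 total 36, leaving 51 − 36 = 15 for the blank.
The known cells in row 1 total 44, leaving 51 − 44 = 7 for the blank.

z = 4, c = 7, x = 15, m = 7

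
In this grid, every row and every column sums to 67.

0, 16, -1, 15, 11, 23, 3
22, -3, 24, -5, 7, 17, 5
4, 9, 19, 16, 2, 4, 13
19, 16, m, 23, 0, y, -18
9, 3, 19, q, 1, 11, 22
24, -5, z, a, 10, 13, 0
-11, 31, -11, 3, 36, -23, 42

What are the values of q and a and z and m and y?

q = 2, a = 13, z = 12, m = 5, y = 22

Row 5 has 9 + 3 + 19 + 1 + 11 + 22 = 65; the blank must be 67 − 65 = 2.
Column 4 has 15 − 5 + 16 + 23 + 2 + 3 = 54; the blank must be 67 − 54 = 13.
Column 6 has 23 + 17 + 4 + 11 + 13 − 23 = 45; the blank must be 67 − 45 = 22.
Row 4 has 19 + 16 + 23 + 0 + 22 − 18 = 62; the blank must be 67 − 62 = 5.
Row 6 has 24 − 5 + 13 + 10 + 13 + 0 = 55; the blank must be 67 − 55 = 12.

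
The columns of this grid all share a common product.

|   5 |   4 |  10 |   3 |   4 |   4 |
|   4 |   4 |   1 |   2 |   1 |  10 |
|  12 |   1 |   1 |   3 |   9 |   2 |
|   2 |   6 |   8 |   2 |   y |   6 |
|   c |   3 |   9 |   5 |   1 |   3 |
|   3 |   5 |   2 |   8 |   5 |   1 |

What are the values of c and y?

c = 1, y = 8

Columns 3 and 6 each multiply to 1440, so every column has product 1440.
Column 1: 5×4×12×2×3 = 1440, so the missing entry is 1440 ÷ 1440 = 1.
Column 5: 4×1×9×1×5 = 180, so the missing entry is 1440 ÷ 180 = 8.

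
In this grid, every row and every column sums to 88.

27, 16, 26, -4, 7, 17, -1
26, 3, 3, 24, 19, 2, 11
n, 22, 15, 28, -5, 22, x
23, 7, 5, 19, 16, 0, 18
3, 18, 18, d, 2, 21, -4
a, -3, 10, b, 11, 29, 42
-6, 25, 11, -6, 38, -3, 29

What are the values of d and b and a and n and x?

d = 30, b = -3, a = 2, n = 13, x = -7

Row 5: 3 + 18 + 18 + 2 + 21 − 4 = 58, so its missing entry is 88 − 58 = 30.
Column 7: -1 + 11 + 18 − 4 + 42 + 29 = 95, so its missing entry is 88 − 95 = -7.
Row 3: 22 + 15 + 28 − 5 + 22 − 7 = 75, so its missing entry is 88 − 75 = 13.
Column 1: 27 + 26 + 13 + 23 + 3 − 6 = 86, so its missing entry is 88 − 86 = 2.
Row 6: 2 − 3 + 10 + 11 + 29 + 42 = 91, so its missing entry is 88 − 91 = -3.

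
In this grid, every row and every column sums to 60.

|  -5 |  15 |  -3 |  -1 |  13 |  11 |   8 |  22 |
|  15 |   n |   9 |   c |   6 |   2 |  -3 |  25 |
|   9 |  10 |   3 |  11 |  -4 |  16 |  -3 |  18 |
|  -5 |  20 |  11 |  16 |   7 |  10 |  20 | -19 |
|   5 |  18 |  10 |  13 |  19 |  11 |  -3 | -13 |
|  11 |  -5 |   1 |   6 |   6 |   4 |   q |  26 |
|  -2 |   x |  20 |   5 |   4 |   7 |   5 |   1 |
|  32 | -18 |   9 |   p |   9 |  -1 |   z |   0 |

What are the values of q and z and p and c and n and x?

q = 11, z = 25, p = 4, c = 6, n = 0, x = 20

The known cells in row 7 total 40, leaving 60 − 40 = 20 for the blank.
The known cells in column 2 total 60, leaving 60 − 60 = 0 for the blank.
The known cells in row 6 total 49, leaving 60 − 49 = 11 for the blank.
The known cells in column 7 total 35, leaving 60 − 35 = 25 for the blank.
The known cells in row 8 total 56, leaving 60 − 56 = 4 for the blank.
The known cells in row 2 total 54, leaving 60 − 54 = 6 for the blank.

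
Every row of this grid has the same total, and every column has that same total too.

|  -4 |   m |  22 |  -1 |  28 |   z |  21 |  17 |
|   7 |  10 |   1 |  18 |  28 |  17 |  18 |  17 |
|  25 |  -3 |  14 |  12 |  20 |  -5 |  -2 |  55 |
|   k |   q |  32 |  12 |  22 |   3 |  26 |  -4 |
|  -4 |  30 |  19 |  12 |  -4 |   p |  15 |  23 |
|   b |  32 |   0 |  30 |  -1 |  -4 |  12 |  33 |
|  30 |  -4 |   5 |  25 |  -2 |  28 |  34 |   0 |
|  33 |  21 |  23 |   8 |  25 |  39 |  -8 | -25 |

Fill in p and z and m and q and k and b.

p = 25, z = 13, m = 20, q = 10, k = 15, b = 14

Rows 2 and 3 both sum to 116, so that's the common total.
Row 5: -4 + 30 + 19 + 12 − 4 + 15 + 23 = 91, so its missing entry is 116 − 91 = 25.
Row 6: 32 + 0 + 30 − 1 − 4 + 12 + 33 = 102, so its missing entry is 116 − 102 = 14.
Column 1: -4 + 7 + 25 − 4 + 14 + 30 + 33 = 101, so its missing entry is 116 − 101 = 15.
Row 4: 15 + 32 + 12 + 22 + 3 + 26 − 4 = 106, so its missing entry is 116 − 106 = 10.
Column 2: 10 − 3 + 10 + 30 + 32 − 4 + 21 = 96, so its missing entry is 116 − 96 = 20.
Row 1: -4 + 20 + 22 − 1 + 28 + 21 + 17 = 103, so its missing entry is 116 − 103 = 13.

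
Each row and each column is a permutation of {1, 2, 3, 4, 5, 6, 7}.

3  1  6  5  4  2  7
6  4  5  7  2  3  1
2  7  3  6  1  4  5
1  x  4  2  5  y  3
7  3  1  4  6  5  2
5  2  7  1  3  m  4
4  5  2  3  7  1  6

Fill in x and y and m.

x = 6, y = 7, m = 6

Cell (4,2): column 2 already has {1, 2, 3, 4, 5, 7} → 6.
At (row 6, col 6): row 6 already has {1, 2, 3, 4, 5, 7}, so the value is 6.
For row 4, column 6: row 4 already has {1, 2, 3, 4, 5, 6}; that leaves 7.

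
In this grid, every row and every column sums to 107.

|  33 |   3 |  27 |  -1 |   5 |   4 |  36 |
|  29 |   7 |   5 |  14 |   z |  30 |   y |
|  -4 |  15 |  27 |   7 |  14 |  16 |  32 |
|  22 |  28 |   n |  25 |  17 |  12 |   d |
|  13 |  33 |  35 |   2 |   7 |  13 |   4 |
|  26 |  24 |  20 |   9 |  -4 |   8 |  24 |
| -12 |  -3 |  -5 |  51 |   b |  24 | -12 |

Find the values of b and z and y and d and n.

The known cells in row 7 total 43, leaving 107 − 43 = 64 for the blank.
The known cells in column 5 total 103, leaving 107 − 103 = 4 for the blank.
The known cells in row 2 total 89, leaving 107 − 89 = 18 for the blank.
The known cells in column 7 total 102, leaving 107 − 102 = 5 for the blank.
The known cells in row 4 total 109, leaving 107 − 109 = -2 for the blank.

b = 64, z = 4, y = 18, d = 5, n = -2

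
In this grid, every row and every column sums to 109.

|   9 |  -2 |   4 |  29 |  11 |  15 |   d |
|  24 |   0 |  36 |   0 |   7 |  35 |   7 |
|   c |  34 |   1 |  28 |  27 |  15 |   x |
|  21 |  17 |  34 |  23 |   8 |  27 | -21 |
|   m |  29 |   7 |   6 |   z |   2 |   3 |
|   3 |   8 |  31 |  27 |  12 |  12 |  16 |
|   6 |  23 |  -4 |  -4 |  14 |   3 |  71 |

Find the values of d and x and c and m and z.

Column 5: 11 + 7 + 27 + 8 + 12 + 14 = 79, so its missing entry is 109 − 79 = 30.
Row 5: 29 + 7 + 6 + 30 + 2 + 3 = 77, so its missing entry is 109 − 77 = 32.
Column 1: 9 + 24 + 21 + 32 + 3 + 6 = 95, so its missing entry is 109 − 95 = 14.
Row 1: 9 − 2 + 4 + 29 + 11 + 15 = 66, so its missing entry is 109 − 66 = 43.
Row 3: 14 + 34 + 1 + 28 + 27 + 15 = 119, so its missing entry is 109 − 119 = -10.

d = 43, x = -10, c = 14, m = 32, z = 30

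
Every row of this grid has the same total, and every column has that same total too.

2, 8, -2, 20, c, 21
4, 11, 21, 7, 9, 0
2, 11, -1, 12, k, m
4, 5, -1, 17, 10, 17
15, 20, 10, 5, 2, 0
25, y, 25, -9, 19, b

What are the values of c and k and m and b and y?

Rows 2 and 4 both sum to 52, so that's the common total.
Row 1 has 2 + 8 − 2 + 20 + 21 = 49; the blank must be 52 − 49 = 3.
Column 5 has 3 + 9 + 10 + 2 + 19 = 43; the blank must be 52 − 43 = 9.
Column 2 has 8 + 11 + 11 + 5 + 20 = 55; the blank must be 52 − 55 = -3.
Row 6 has 25 − 3 + 25 − 9 + 19 = 57; the blank must be 52 − 57 = -5.
Row 3 has 2 + 11 − 1 + 12 + 9 = 33; the blank must be 52 − 33 = 19.

c = 3, k = 9, m = 19, b = -5, y = -3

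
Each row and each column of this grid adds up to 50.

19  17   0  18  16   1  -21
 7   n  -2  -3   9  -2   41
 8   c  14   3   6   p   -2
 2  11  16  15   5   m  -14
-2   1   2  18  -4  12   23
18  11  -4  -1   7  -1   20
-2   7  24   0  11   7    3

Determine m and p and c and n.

m = 15, p = 18, c = 3, n = 0

Row 2: 7 − 2 − 3 + 9 − 2 + 41 = 50, so its missing entry is 50 − 50 = 0.
Column 2: 17 + 0 + 11 + 1 + 11 + 7 = 47, so its missing entry is 50 − 47 = 3.
Row 3: 8 + 3 + 14 + 3 + 6 − 2 = 32, so its missing entry is 50 − 32 = 18.
Row 4: 2 + 11 + 16 + 15 + 5 − 14 = 35, so its missing entry is 50 − 35 = 15.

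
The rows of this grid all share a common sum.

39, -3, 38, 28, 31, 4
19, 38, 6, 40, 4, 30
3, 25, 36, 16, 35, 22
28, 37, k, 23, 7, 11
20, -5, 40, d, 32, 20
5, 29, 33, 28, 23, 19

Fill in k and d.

The complete rows each total 137.
Row 4 is missing 137 − 106 = 31 (since 28 + 37 + 23 + 7 + 11 = 106).
Row 5 is missing 137 − 107 = 30 (since 20 − 5 + 40 + 32 + 20 = 107).

k = 31, d = 30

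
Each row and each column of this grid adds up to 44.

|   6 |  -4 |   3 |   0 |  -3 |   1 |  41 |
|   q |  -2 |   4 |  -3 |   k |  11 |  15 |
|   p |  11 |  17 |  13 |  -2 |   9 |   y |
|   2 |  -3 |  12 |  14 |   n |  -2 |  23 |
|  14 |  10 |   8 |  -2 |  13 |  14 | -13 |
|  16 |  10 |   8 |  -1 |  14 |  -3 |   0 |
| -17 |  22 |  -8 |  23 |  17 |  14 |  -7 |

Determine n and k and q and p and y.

n = -2, k = 7, q = 12, p = 11, y = -15

The known cells in row 4 total 46, leaving 44 − 46 = -2 for the blank.
The known cells in column 5 total 37, leaving 44 − 37 = 7 for the blank.
The known cells in column 7 total 59, leaving 44 − 59 = -15 for the blank.
The known cells in row 3 total 33, leaving 44 − 33 = 11 for the blank.
The known cells in row 2 total 32, leaving 44 − 32 = 12 for the blank.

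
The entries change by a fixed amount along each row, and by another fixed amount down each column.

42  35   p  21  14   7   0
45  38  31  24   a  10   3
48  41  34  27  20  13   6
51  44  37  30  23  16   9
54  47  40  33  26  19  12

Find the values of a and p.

a = 17, p = 28

Along each row the entries change by -7 per step; down each column they change by 3.
Row 2: from 45 at column 1, stepping by -7 to column 5 gives 17.
Row 1: from 42 at column 1, stepping by -7 to column 3 gives 28.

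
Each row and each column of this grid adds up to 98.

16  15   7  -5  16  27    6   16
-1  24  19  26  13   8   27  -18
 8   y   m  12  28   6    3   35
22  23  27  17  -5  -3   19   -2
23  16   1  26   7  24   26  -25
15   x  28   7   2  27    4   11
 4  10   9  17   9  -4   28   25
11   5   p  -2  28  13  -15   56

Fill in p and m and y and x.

p = 2, m = 5, y = 1, x = 4

Row 6 has 15 + 28 + 7 + 2 + 27 + 4 + 11 = 94; the blank must be 98 − 94 = 4.
Column 2 has 15 + 24 + 23 + 16 + 4 + 10 + 5 = 97; the blank must be 98 − 97 = 1.
Row 8 has 11 + 5 − 2 + 28 + 13 − 15 + 56 = 96; the blank must be 98 − 96 = 2.
Row 3 has 8 + 1 + 12 + 28 + 6 + 3 + 35 = 93; the blank must be 98 − 93 = 5.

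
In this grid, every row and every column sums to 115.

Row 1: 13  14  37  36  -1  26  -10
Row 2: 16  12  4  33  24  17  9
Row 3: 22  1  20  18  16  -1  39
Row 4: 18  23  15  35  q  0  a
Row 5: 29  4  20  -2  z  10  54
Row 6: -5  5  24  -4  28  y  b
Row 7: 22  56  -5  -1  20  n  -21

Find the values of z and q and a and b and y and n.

z = 0, q = 28, a = -4, b = 48, y = 19, n = 44

The known cells in row 5 total 115, leaving 115 − 115 = 0 for the blank.
The known cells in column 5 total 87, leaving 115 − 87 = 28 for the blank.
The known cells in row 7 total 71, leaving 115 − 71 = 44 for the blank.
The known cells in column 6 total 96, leaving 115 − 96 = 19 for the blank.
The known cells in row 6 total 67, leaving 115 − 67 = 48 for the blank.
The known cells in row 4 total 119, leaving 115 − 119 = -4 for the blank.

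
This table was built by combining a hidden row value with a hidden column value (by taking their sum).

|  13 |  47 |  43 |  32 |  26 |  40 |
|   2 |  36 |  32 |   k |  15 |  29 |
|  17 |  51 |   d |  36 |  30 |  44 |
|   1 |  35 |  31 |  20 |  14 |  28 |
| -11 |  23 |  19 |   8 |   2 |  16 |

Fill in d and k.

The difference between any two rows is the same in every column — this is an addition table with the headers hidden.
Row 3 minus row 1 is 30 − 26 = 4, so its entry in column 3 is 43 + 4 = 47.
Row 2 minus row 1 is 15 − 26 = -11, so its entry in column 4 is 32 + (-11) = 21.

d = 47, k = 21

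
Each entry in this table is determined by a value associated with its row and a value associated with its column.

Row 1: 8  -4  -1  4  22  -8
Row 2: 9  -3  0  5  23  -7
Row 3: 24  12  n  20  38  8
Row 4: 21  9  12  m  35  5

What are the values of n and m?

The difference between any two rows is the same in every column — this is an addition table with the headers hidden.
Row 3 minus row 1 is 8 − (-8) = 16, so its entry in column 3 is -1 + 16 = 15.
Row 4 minus row 1 is 5 − (-8) = 13, so its entry in column 4 is 4 + 13 = 17.

n = 15, m = 17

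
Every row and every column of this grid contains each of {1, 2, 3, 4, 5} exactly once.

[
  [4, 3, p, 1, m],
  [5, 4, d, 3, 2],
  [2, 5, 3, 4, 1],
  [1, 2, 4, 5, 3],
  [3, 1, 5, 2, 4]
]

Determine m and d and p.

Cell (2,3): row 2 already has {2, 3, 4, 5} → 1.
For row 1, column 3: column 3 already has {1, 3, 4, 5}; that leaves 2.
At (row 1, col 5): row 1 already has {1, 2, 3, 4}, so the value is 5.

m = 5, d = 1, p = 2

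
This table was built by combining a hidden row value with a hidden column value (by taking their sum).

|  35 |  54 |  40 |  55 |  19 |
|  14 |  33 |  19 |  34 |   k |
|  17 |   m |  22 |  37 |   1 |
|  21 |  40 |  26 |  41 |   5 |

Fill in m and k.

m = 36, k = -2

The difference between any two rows is the same in every column — this is an addition table with the headers hidden.
Row 3 minus row 1 is 37 − 55 = -18, so its entry in column 2 is 54 + (-18) = 36.
Row 2 minus row 1 is 34 − 55 = -21, so its entry in column 5 is 19 + (-21) = -2.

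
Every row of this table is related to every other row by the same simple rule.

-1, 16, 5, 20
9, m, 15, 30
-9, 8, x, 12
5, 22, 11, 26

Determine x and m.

x = -3, m = 26

The difference between any two rows is the same in every column — this is an addition table with the headers hidden.
Row 3 minus row 1 is 12 − 20 = -8, so its entry in column 3 is 5 + (-8) = -3.
Row 2 minus row 1 is 30 − 20 = 10, so its entry in column 2 is 16 + 10 = 26.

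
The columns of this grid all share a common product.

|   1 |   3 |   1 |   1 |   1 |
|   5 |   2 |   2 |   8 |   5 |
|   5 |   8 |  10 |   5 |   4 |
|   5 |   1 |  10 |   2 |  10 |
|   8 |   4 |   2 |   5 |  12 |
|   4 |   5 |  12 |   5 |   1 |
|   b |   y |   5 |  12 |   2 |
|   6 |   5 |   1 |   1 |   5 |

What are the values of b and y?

Columns 3 and 4 each multiply to 24000, so every column has product 24000.
Column 1: 1×5×5×5×8×4×6 = 24000, so the missing entry is 24000 ÷ 24000 = 1.
Column 2: 3×2×8×1×4×5×5 = 4800, so the missing entry is 24000 ÷ 4800 = 5.

b = 1, y = 5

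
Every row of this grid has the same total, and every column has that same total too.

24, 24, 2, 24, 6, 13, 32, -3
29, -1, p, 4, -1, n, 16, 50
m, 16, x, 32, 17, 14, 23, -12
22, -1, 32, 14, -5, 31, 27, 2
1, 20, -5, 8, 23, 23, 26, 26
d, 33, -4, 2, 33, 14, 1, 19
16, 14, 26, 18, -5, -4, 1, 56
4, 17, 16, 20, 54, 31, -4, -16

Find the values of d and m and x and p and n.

Rows 1 and 4 both sum to 122, so that's the common total.
Column 6 has 13 + 14 + 31 + 23 + 14 − 4 + 31 = 122; the blank must be 122 − 122 = 0.
Row 2 has 29 − 1 + 4 − 1 + 0 + 16 + 50 = 97; the blank must be 122 − 97 = 25.
Row 6 has 33 − 4 + 2 + 33 + 14 + 1 + 19 = 98; the blank must be 122 − 98 = 24.
Column 1 has 24 + 29 + 22 + 1 + 24 + 16 + 4 = 120; the blank must be 122 − 120 = 2.
Row 3 has 2 + 16 + 32 + 17 + 14 + 23 − 12 = 92; the blank must be 122 − 92 = 30.

d = 24, m = 2, x = 30, p = 25, n = 0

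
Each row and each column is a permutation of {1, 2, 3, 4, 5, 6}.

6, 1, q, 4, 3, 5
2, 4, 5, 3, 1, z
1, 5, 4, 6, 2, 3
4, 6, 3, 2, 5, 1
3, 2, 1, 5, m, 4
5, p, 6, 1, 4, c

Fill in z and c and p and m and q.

z = 6, c = 2, p = 3, m = 6, q = 2

Cell (5,5): row 5 already has {1, 2, 3, 4, 5} → 6.
Cell (2,6): row 2 already has {1, 2, 3, 4, 5} → 6.
At (row 6, col 6): column 6 already has {1, 3, 4, 5, 6}, so the value is 2.
Cell (6,2): row 6 already has {1, 2, 4, 5, 6} → 3.
At (row 1, col 3): row 1 already has {1, 3, 4, 5, 6}, so the value is 2.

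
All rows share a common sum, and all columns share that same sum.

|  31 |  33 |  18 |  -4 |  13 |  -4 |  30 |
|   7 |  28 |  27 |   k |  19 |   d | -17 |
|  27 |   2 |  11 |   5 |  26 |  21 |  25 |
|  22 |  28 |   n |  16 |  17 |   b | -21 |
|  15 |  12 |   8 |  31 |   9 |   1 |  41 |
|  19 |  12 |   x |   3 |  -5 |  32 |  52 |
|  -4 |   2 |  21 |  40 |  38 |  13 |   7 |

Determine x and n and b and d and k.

Rows 1 and 3 both sum to 117, so that's the common total.
The known cells in column 4 total 91, leaving 117 − 91 = 26 for the blank.
The known cells in row 2 total 90, leaving 117 − 90 = 27 for the blank.
The known cells in column 6 total 90, leaving 117 − 90 = 27 for the blank.
The known cells in row 4 total 89, leaving 117 − 89 = 28 for the blank.
The known cells in row 6 total 113, leaving 117 − 113 = 4 for the blank.

x = 4, n = 28, b = 27, d = 27, k = 26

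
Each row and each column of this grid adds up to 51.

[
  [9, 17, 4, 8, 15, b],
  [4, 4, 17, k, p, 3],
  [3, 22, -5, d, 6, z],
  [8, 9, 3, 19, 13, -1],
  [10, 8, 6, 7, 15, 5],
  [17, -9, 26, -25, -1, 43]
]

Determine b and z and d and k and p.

b = -2, z = 3, d = 22, k = 20, p = 3

Column 5: 15 + 6 + 13 + 15 − 1 = 48, so its missing entry is 51 − 48 = 3.
Row 1: 9 + 17 + 4 + 8 + 15 = 53, so its missing entry is 51 − 53 = -2.
Column 6: -2 + 3 − 1 + 5 + 43 = 48, so its missing entry is 51 − 48 = 3.
Row 3: 3 + 22 − 5 + 6 + 3 = 29, so its missing entry is 51 − 29 = 22.
Row 2: 4 + 4 + 17 + 3 + 3 = 31, so its missing entry is 51 − 31 = 20.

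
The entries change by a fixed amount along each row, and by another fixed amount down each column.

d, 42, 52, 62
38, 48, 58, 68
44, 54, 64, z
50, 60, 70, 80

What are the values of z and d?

Along each row the entries change by 10 per step; down each column they change by 6.
Row 3: from 44 at column 1, stepping by 10 to column 4 gives 74.
Row 1: from 42 at column 2, stepping by 10 to column 1 gives 32.

z = 74, d = 32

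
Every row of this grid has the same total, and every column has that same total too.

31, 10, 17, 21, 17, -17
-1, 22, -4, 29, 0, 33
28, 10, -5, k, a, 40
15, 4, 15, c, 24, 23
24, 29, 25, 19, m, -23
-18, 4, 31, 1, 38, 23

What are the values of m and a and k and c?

Rows 1 and 2 both sum to 79, so that's the common total.
Row 5 has 24 + 29 + 25 + 19 − 23 = 74; the blank must be 79 − 74 = 5.
Column 5 has 17 + 0 + 24 + 5 + 38 = 84; the blank must be 79 − 84 = -5.
Row 4 has 15 + 4 + 15 + 24 + 23 = 81; the blank must be 79 − 81 = -2.
Row 3 has 28 + 10 − 5 − 5 + 40 = 68; the blank must be 79 − 68 = 11.

m = 5, a = -5, k = 11, c = -2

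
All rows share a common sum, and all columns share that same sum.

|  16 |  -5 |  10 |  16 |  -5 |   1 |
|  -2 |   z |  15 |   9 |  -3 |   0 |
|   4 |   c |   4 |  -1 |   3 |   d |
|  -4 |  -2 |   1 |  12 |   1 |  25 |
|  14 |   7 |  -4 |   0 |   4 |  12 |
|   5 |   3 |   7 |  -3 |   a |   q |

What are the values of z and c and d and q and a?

Rows 1 and 4 both sum to 33, so that's the common total.
Column 5 has -5 − 3 + 3 + 1 + 4 = 0; the blank must be 33 − 0 = 33.
Row 6 has 5 + 3 + 7 − 3 + 33 = 45; the blank must be 33 − 45 = -12.
Row 2 has -2 + 15 + 9 − 3 + 0 = 19; the blank must be 33 − 19 = 14.
Column 2 has -5 + 14 − 2 + 7 + 3 = 17; the blank must be 33 − 17 = 16.
Row 3 has 4 + 16 + 4 − 1 + 3 = 26; the blank must be 33 − 26 = 7.

z = 14, c = 16, d = 7, q = -12, a = 33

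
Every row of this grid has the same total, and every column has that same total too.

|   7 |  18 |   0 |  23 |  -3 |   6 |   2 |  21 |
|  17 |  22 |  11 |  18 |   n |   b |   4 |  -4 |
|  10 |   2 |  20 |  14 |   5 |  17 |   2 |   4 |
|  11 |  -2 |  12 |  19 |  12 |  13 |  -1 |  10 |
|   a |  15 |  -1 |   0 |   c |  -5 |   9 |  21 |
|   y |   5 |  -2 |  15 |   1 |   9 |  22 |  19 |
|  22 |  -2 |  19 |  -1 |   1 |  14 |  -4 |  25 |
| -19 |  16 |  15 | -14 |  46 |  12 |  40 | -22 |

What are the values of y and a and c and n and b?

Rows 1 and 3 both sum to 74, so that's the common total.
The known cells in column 6 total 66, leaving 74 − 66 = 8 for the blank.
The known cells in row 2 total 76, leaving 74 − 76 = -2 for the blank.
The known cells in column 5 total 60, leaving 74 − 60 = 14 for the blank.
The known cells in row 5 total 53, leaving 74 − 53 = 21 for the blank.
The known cells in row 6 total 69, leaving 74 − 69 = 5 for the blank.

y = 5, a = 21, c = 14, n = -2, b = 8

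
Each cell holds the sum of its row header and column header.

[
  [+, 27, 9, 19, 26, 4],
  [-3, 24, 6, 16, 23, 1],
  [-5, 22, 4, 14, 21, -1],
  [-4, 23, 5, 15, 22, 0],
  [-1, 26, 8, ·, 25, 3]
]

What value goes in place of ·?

-1 + 19 = 18.

18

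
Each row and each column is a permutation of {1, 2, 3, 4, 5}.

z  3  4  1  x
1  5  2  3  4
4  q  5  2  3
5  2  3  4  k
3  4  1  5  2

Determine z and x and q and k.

For row 3, column 2: row 3 already has {2, 3, 4, 5}; that leaves 1.
At (row 4, col 5): row 4 already has {2, 3, 4, 5}, so the value is 1.
For row 1, column 5: column 5 already has {1, 2, 3, 4}; that leaves 5.
At (row 1, col 1): row 1 already has {1, 3, 4, 5}, so the value is 2.

z = 2, x = 5, q = 1, k = 1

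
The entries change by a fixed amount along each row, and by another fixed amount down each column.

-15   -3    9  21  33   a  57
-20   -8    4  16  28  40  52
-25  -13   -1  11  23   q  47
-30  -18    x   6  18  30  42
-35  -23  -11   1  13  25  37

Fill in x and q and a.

Along each row the entries change by 12 per step; down each column they change by -5.
Row 4: from -30 at column 1, stepping by 12 to column 3 gives -6.
Row 3: from -25 at column 1, stepping by 12 to column 6 gives 35.
Row 1: from -15 at column 1, stepping by 12 to column 6 gives 45.

x = -6, q = 35, a = 45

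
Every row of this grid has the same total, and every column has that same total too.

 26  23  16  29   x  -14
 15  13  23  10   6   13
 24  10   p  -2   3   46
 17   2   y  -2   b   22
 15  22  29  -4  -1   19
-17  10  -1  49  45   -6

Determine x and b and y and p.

Rows 2 and 5 both sum to 80, so that's the common total.
The known cells in row 1 total 80, leaving 80 − 80 = 0 for the blank.
The known cells in column 5 total 53, leaving 80 − 53 = 27 for the blank.
The known cells in row 4 total 66, leaving 80 − 66 = 14 for the blank.
The known cells in row 3 total 81, leaving 80 − 81 = -1 for the blank.

x = 0, b = 27, y = 14, p = -1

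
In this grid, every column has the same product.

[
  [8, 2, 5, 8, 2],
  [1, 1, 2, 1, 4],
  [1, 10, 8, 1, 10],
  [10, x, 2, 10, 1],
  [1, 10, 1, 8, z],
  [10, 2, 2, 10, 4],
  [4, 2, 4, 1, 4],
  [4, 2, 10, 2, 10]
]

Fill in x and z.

Columns 1 and 4 each multiply to 12800, so every column has product 12800.
Column 2: 2×1×10×10×2×2×2 = 1600, so the missing entry is 12800 ÷ 1600 = 8.
Column 5: 2×4×10×1×4×4×10 = 12800, so the missing entry is 12800 ÷ 12800 = 1.

x = 8, z = 1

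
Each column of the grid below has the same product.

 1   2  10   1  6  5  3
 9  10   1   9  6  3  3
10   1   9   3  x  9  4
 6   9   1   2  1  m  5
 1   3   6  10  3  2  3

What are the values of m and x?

Columns 2 and 7 each multiply to 540, so every column has product 540.
Column 6: 5×3×9×2 = 270, so the missing entry is 540 ÷ 270 = 2.
Column 5: 6×6×1×3 = 108, so the missing entry is 540 ÷ 108 = 5.

m = 2, x = 5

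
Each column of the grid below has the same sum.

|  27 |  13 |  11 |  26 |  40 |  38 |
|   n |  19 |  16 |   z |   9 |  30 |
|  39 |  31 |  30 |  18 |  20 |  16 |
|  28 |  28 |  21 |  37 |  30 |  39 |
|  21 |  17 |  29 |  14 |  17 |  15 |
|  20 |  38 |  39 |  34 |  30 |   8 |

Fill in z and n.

Columns 2 and 3 both add up to 146, so every column sums to 146.
Column 4: 26 + 18 + 37 + 14 + 34 = 129, so the missing entry is 146 − 129 = 17.
Column 1: 27 + 39 + 28 + 21 + 20 = 135, so the missing entry is 146 − 135 = 11.

z = 17, n = 11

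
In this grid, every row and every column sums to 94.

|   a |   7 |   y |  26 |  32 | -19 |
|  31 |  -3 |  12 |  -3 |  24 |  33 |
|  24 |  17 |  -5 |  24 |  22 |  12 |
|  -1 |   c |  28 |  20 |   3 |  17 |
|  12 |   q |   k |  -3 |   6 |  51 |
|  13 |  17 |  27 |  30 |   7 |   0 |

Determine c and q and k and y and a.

c = 27, q = 29, k = -1, y = 33, a = 15

Column 1: 31 + 24 − 1 + 12 + 13 = 79, so its missing entry is 94 − 79 = 15.
Row 4: -1 + 28 + 20 + 3 + 17 = 67, so its missing entry is 94 − 67 = 27.
Row 1: 15 + 7 + 26 + 32 − 19 = 61, so its missing entry is 94 − 61 = 33.
Column 3: 33 + 12 − 5 + 28 + 27 = 95, so its missing entry is 94 − 95 = -1.
Row 5: 12 − 1 − 3 + 6 + 51 = 65, so its missing entry is 94 − 65 = 29.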